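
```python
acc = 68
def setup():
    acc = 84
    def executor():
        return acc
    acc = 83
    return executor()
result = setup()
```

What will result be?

Step 1: setup() sets acc = 84, then later acc = 83.
Step 2: executor() is called after acc is reassigned to 83. Closures capture variables by reference, not by value.
Step 3: result = 83

The answer is 83.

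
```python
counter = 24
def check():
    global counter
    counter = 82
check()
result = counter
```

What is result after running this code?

Step 1: counter = 24 globally.
Step 2: check() declares global counter and sets it to 82.
Step 3: After check(), global counter = 82. result = 82

The answer is 82.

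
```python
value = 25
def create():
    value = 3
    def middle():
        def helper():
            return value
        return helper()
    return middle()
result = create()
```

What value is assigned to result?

Step 1: create() defines value = 3. middle() and helper() have no local value.
Step 2: helper() checks local (none), enclosing middle() (none), enclosing create() and finds value = 3.
Step 3: result = 3

The answer is 3.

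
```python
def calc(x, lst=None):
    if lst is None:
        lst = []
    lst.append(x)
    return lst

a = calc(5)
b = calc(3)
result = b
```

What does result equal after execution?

Step 1: None default with guard creates a NEW list each call.
Step 2: a = [5] (fresh list). b = [3] (another fresh list).
Step 3: result = [3] (this is the fix for mutable default)

The answer is [3].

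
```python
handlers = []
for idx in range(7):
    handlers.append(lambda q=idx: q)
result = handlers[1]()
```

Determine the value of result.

Step 1: Default argument q=idx captures idx's value at each iteration.
Step 2: handlers[1] captured q = 1 when idx was 1.
Step 3: result = 1

The answer is 1.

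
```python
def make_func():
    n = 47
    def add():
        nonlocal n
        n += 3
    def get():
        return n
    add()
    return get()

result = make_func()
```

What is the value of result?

Step 1: n = 47. add() modifies it via nonlocal, get() reads it.
Step 2: add() makes n = 47 + 3 = 50.
Step 3: get() returns 50. result = 50

The answer is 50.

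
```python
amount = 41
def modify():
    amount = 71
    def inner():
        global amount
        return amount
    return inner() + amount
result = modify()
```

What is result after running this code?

Step 1: Global amount = 41. modify() shadows with local amount = 71.
Step 2: inner() uses global keyword, so inner() returns global amount = 41.
Step 3: modify() returns 41 + 71 = 112

The answer is 112.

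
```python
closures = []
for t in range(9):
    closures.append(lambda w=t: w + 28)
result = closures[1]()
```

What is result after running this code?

Step 1: Default argument w=t captures t's value at definition time.
Step 2: closures[1] was defined when t = 1, so w defaults to 1.
Step 3: result = 1 + 28 = 29 (default arg fixes the late binding issue)

The answer is 29.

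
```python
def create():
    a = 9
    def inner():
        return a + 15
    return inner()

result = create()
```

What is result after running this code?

Step 1: create() defines a = 9.
Step 2: inner() reads a = 9 from enclosing scope, returns 9 + 15 = 24.
Step 3: result = 24

The answer is 24.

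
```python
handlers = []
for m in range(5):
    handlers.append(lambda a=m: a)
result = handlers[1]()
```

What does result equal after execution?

Step 1: Default argument a=m captures m's value at each iteration.
Step 2: handlers[1] captured a = 1 when m was 1.
Step 3: result = 1

The answer is 1.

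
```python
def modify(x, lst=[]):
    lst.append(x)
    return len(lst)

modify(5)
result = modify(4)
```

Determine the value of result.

Step 1: Mutable default list persists between calls.
Step 2: First call: lst = [5], len = 1. Second call: lst = [5, 4], len = 2.
Step 3: result = 2

The answer is 2.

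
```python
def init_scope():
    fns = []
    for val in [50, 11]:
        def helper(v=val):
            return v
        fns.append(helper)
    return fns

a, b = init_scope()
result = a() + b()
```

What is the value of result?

Step 1: Default argument v=val captures val at each iteration.
Step 2: a() returns 50 (captured at first iteration), b() returns 11 (captured at second).
Step 3: result = 50 + 11 = 61

The answer is 61.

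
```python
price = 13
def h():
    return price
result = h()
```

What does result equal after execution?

Step 1: price = 13 is defined in the global scope.
Step 2: h() looks up price. No local price exists, so Python checks the global scope via LEGB rule and finds price = 13.
Step 3: result = 13

The answer is 13.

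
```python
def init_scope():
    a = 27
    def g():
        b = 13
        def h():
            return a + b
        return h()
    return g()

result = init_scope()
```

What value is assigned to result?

Step 1: init_scope() defines a = 27. g() defines b = 13.
Step 2: h() accesses both from enclosing scopes: a = 27, b = 13.
Step 3: result = 27 + 13 = 40

The answer is 40.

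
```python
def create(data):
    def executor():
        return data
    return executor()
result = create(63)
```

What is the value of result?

Step 1: create(63) binds parameter data = 63.
Step 2: executor() looks up data in enclosing scope and finds the parameter data = 63.
Step 3: result = 63

The answer is 63.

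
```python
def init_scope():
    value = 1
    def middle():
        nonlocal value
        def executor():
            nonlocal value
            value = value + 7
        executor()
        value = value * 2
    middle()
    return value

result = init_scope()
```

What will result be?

Step 1: value = 1.
Step 2: executor() adds 7: value = 1 + 7 = 8.
Step 3: middle() doubles: value = 8 * 2 = 16.
Step 4: result = 16

The answer is 16.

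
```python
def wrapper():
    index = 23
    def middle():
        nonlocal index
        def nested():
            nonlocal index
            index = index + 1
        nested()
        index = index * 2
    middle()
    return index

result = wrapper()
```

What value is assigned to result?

Step 1: index = 23.
Step 2: nested() adds 1: index = 23 + 1 = 24.
Step 3: middle() doubles: index = 24 * 2 = 48.
Step 4: result = 48

The answer is 48.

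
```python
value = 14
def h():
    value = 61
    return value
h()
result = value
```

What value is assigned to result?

Step 1: Global value = 14.
Step 2: h() creates local value = 61 (shadow, not modification).
Step 3: After h() returns, global value is unchanged. result = 14

The answer is 14.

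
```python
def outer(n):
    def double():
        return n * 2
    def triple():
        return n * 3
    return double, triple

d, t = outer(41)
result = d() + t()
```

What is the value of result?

Step 1: Both closures capture the same n = 41.
Step 2: d() = 41 * 2 = 82, t() = 41 * 3 = 123.
Step 3: result = 82 + 123 = 205

The answer is 205.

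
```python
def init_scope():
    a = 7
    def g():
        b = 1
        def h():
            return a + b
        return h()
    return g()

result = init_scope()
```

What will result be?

Step 1: init_scope() defines a = 7. g() defines b = 1.
Step 2: h() accesses both from enclosing scopes: a = 7, b = 1.
Step 3: result = 7 + 1 = 8

The answer is 8.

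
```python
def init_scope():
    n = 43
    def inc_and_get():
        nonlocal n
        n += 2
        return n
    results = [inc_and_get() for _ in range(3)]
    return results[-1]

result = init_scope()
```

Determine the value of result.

Step 1: n = 43.
Step 2: Three calls to inc_and_get(), each adding 2.
Step 3: Last value = 43 + 2 * 3 = 49

The answer is 49.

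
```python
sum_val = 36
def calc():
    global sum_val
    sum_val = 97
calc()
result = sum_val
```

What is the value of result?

Step 1: sum_val = 36 globally.
Step 2: calc() declares global sum_val and sets it to 97.
Step 3: After calc(), global sum_val = 97. result = 97

The answer is 97.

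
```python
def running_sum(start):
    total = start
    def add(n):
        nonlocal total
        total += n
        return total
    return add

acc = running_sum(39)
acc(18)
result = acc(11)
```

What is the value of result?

Step 1: running_sum(39) creates closure with total = 39.
Step 2: First acc(18): total = 39 + 18 = 57.
Step 3: Second acc(11): total = 57 + 11 = 68. result = 68

The answer is 68.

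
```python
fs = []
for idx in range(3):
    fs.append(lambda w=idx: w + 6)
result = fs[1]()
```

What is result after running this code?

Step 1: Default argument w=idx captures idx's value at definition time.
Step 2: fs[1] was defined when idx = 1, so w defaults to 1.
Step 3: result = 1 + 6 = 7 (default arg fixes the late binding issue)

The answer is 7.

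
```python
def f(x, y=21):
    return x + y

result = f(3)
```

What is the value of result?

Step 1: f(3) uses default y = 21.
Step 2: Returns 3 + 21 = 24.
Step 3: result = 24

The answer is 24.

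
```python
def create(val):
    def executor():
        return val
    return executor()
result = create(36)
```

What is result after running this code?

Step 1: create(36) binds parameter val = 36.
Step 2: executor() looks up val in enclosing scope and finds the parameter val = 36.
Step 3: result = 36

The answer is 36.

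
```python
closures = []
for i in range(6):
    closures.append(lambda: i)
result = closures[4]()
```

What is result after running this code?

Step 1: The loop creates 6 lambdas, all referencing the same variable i.
Step 2: After the loop, i = 5 (final value).
Step 3: closures[4]() looks up i at call time and finds 5. This is the late binding gotcha. result = 5

The answer is 5.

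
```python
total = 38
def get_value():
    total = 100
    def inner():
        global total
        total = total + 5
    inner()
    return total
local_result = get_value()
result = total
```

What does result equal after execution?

Step 1: Global total = 38. get_value() creates local total = 100.
Step 2: inner() declares global total and adds 5: global total = 38 + 5 = 43.
Step 3: get_value() returns its local total = 100 (unaffected by inner).
Step 4: result = global total = 43

The answer is 43.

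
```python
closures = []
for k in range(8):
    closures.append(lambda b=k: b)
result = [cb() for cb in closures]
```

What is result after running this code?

Step 1: Default arg b=k captures k at each iteration.
Step 2: Each lambda has its own default: 0, 1, ..., 7.
Step 3: result = [0, 1, 2, 3, 4, 5, 6, 7]

The answer is [0, 1, 2, 3, 4, 5, 6, 7].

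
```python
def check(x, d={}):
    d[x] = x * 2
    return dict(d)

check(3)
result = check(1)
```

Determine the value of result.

Step 1: Mutable default dict is shared across calls.
Step 2: First call adds 3: 6. Second call adds 1: 2.
Step 3: result = {3: 6, 1: 2}

The answer is {3: 6, 1: 2}.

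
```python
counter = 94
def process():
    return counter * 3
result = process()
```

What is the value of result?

Step 1: counter = 94 is defined globally.
Step 2: process() looks up counter from global scope = 94, then computes 94 * 3 = 282.
Step 3: result = 282

The answer is 282.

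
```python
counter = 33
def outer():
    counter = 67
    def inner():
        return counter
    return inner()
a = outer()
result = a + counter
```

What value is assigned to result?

Step 1: outer() has local counter = 67. inner() reads from enclosing.
Step 2: outer() returns 67. Global counter = 33 unchanged.
Step 3: result = 67 + 33 = 100

The answer is 100.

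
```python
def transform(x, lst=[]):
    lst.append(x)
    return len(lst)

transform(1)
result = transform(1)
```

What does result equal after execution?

Step 1: Mutable default list persists between calls.
Step 2: First call: lst = [1], len = 1. Second call: lst = [1, 1], len = 2.
Step 3: result = 2

The answer is 2.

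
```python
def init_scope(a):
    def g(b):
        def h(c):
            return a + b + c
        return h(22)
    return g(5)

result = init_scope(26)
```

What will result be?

Step 1: a = 26, b = 5, c = 22 across three nested scopes.
Step 2: h() accesses all three via LEGB rule.
Step 3: result = 26 + 5 + 22 = 53

The answer is 53.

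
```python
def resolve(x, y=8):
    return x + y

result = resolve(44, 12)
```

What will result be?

Step 1: resolve(44, 12) overrides default y with 12.
Step 2: Returns 44 + 12 = 56.
Step 3: result = 56

The answer is 56.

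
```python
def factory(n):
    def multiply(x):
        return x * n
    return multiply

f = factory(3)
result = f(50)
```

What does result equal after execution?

Step 1: factory(3) returns multiply closure with n = 3.
Step 2: f(50) computes 50 * 3 = 150.
Step 3: result = 150

The answer is 150.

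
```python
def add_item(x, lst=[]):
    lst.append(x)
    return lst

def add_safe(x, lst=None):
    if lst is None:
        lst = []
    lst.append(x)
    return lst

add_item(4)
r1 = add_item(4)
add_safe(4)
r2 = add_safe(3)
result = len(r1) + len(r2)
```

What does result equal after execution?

Step 1: add_item shares mutable default: after 2 calls, lst = [4, 4], len = 2.
Step 2: add_safe creates fresh list each time: r2 = [3], len = 1.
Step 3: result = 2 + 1 = 3

The answer is 3.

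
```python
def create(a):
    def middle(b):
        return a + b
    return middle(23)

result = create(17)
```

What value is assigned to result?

Step 1: create(17) passes a = 17.
Step 2: middle(23) has b = 23, reads a = 17 from enclosing.
Step 3: result = 17 + 23 = 40

The answer is 40.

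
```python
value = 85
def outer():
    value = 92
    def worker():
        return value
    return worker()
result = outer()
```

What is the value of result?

Step 1: value = 85 globally, but outer() defines value = 92 locally.
Step 2: worker() looks up value. Not in local scope, so checks enclosing scope (outer) and finds value = 92.
Step 3: result = 92

The answer is 92.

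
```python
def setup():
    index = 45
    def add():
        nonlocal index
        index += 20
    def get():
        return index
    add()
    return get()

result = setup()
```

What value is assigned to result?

Step 1: index = 45. add() modifies it via nonlocal, get() reads it.
Step 2: add() makes index = 45 + 20 = 65.
Step 3: get() returns 65. result = 65

The answer is 65.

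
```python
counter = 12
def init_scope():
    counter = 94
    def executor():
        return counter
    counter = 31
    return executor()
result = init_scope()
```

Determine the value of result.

Step 1: init_scope() sets counter = 94, then later counter = 31.
Step 2: executor() is called after counter is reassigned to 31. Closures capture variables by reference, not by value.
Step 3: result = 31

The answer is 31.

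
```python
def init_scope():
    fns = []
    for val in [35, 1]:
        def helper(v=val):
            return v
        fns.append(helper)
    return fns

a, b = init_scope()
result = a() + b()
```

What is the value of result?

Step 1: Default argument v=val captures val at each iteration.
Step 2: a() returns 35 (captured at first iteration), b() returns 1 (captured at second).
Step 3: result = 35 + 1 = 36

The answer is 36.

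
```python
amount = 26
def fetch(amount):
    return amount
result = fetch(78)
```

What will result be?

Step 1: Global amount = 26.
Step 2: fetch(78) takes parameter amount = 78, which shadows the global.
Step 3: result = 78

The answer is 78.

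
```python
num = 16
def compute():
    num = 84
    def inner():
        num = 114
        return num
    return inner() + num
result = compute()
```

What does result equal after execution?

Step 1: compute() has local num = 84. inner() has local num = 114.
Step 2: inner() returns its local num = 114.
Step 3: compute() returns 114 + its own num (84) = 198

The answer is 198.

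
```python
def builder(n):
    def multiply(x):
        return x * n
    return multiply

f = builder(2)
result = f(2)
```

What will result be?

Step 1: builder(2) returns multiply closure with n = 2.
Step 2: f(2) computes 2 * 2 = 4.
Step 3: result = 4

The answer is 4.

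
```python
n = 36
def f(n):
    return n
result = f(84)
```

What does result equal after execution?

Step 1: Global n = 36.
Step 2: f(84) takes parameter n = 84, which shadows the global.
Step 3: result = 84

The answer is 84.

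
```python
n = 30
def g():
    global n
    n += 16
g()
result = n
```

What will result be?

Step 1: n = 30 globally.
Step 2: g() modifies global n: n += 16 = 46.
Step 3: result = 46

The answer is 46.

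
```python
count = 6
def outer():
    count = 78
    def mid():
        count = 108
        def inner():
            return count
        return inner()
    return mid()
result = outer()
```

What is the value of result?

Step 1: Three levels of shadowing: global 6, outer 78, mid 108.
Step 2: inner() finds count = 108 in enclosing mid() scope.
Step 3: result = 108

The answer is 108.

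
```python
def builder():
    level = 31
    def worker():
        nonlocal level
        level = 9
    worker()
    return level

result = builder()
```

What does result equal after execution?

Step 1: builder() sets level = 31.
Step 2: worker() uses nonlocal to reassign level = 9.
Step 3: result = 9

The answer is 9.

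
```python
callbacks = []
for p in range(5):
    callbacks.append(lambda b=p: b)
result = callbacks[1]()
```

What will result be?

Step 1: Default argument b=p captures p's value at each iteration.
Step 2: callbacks[1] captured b = 1 when p was 1.
Step 3: result = 1

The answer is 1.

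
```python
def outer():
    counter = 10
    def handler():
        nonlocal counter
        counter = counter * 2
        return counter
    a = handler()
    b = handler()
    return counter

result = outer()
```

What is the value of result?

Step 1: counter starts at 10.
Step 2: First handler(): counter = 10 * 2 = 20.
Step 3: Second handler(): counter = 20 * 2 = 40.
Step 4: result = 40

The answer is 40.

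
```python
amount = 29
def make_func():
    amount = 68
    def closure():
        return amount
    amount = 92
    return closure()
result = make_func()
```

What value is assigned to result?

Step 1: make_func() sets amount = 68, then later amount = 92.
Step 2: closure() is called after amount is reassigned to 92. Closures capture variables by reference, not by value.
Step 3: result = 92

The answer is 92.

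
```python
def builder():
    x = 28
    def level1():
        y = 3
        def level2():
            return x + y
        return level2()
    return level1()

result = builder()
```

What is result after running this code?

Step 1: x = 28 in builder. y = 3 in level1.
Step 2: level2() reads x = 28 and y = 3 from enclosing scopes.
Step 3: result = 28 + 3 = 31

The answer is 31.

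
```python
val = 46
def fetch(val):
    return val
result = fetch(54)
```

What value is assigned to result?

Step 1: Global val = 46.
Step 2: fetch(54) takes parameter val = 54, which shadows the global.
Step 3: result = 54

The answer is 54.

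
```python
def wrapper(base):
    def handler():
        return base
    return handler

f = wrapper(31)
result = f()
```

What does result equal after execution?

Step 1: wrapper(31) creates closure capturing base = 31.
Step 2: f() returns the captured base = 31.
Step 3: result = 31

The answer is 31.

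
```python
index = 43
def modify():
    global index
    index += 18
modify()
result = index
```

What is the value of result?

Step 1: index = 43 globally.
Step 2: modify() modifies global index: index += 18 = 61.
Step 3: result = 61

The answer is 61.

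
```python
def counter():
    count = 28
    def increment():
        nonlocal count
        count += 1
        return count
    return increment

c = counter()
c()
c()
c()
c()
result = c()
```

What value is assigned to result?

Step 1: counter() creates closure with count = 28.
Step 2: Each c() call increments count via nonlocal. After 5 calls: 28 + 5 = 33.
Step 3: result = 33

The answer is 33.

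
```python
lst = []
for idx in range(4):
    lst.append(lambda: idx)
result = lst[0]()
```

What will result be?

Step 1: The loop creates 4 lambdas, all referencing the same variable idx.
Step 2: After the loop, idx = 3 (final value).
Step 3: lst[0]() looks up idx at call time and finds 3. This is the late binding gotcha. result = 3

The answer is 3.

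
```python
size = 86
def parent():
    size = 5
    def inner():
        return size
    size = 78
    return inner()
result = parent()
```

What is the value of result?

Step 1: parent() sets size = 5, then later size = 78.
Step 2: inner() is called after size is reassigned to 78. Closures capture variables by reference, not by value.
Step 3: result = 78

The answer is 78.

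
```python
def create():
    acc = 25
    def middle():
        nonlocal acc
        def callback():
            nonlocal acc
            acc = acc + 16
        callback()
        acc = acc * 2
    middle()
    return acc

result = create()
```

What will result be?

Step 1: acc = 25.
Step 2: callback() adds 16: acc = 25 + 16 = 41.
Step 3: middle() doubles: acc = 41 * 2 = 82.
Step 4: result = 82

The answer is 82.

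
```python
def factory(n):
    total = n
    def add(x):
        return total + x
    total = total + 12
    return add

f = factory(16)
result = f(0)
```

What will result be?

Step 1: factory(16) sets total = 16, then total = 16 + 12 = 28.
Step 2: Closures capture by reference, so add sees total = 28.
Step 3: f(0) returns 28 + 0 = 28

The answer is 28.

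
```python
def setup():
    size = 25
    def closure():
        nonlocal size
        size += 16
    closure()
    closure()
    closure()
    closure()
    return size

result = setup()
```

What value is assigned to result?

Step 1: size starts at 25.
Step 2: closure() is called 4 times, each adding 16.
Step 3: size = 25 + 16 * 4 = 89

The answer is 89.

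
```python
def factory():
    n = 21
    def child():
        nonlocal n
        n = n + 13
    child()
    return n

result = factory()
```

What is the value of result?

Step 1: factory() sets n = 21.
Step 2: child() uses nonlocal to modify n in factory's scope: n = 21 + 13 = 34.
Step 3: factory() returns the modified n = 34

The answer is 34.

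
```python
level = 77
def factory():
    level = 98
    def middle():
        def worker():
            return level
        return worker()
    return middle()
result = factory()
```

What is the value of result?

Step 1: factory() defines level = 98. middle() and worker() have no local level.
Step 2: worker() checks local (none), enclosing middle() (none), enclosing factory() and finds level = 98.
Step 3: result = 98

The answer is 98.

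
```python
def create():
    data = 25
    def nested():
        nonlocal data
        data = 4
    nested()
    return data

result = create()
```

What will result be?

Step 1: create() sets data = 25.
Step 2: nested() uses nonlocal to reassign data = 4.
Step 3: result = 4

The answer is 4.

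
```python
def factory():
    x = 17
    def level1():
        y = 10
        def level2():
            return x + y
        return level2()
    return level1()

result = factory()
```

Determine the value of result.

Step 1: x = 17 in factory. y = 10 in level1.
Step 2: level2() reads x = 17 and y = 10 from enclosing scopes.
Step 3: result = 17 + 10 = 27

The answer is 27.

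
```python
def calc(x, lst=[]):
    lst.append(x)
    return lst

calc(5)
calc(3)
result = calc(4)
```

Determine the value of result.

Step 1: Mutable default argument gotcha! The list [] is created once.
Step 2: Each call appends to the SAME list: [5], [5, 3], [5, 3, 4].
Step 3: result = [5, 3, 4]

The answer is [5, 3, 4].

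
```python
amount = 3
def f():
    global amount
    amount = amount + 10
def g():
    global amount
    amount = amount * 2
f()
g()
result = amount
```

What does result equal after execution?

Step 1: amount = 3.
Step 2: f() adds 10: amount = 3 + 10 = 13.
Step 3: g() doubles: amount = 13 * 2 = 26.
Step 4: result = 26

The answer is 26.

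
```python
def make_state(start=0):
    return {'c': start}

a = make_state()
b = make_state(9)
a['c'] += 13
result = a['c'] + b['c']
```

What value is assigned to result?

Step 1: make_state() returns a new dict each call (immutable default 0).
Step 2: a = {'c': 0}, b = {'c': 9}.
Step 3: a['c'] += 13 = 13. result = 13 + 9 = 22

The answer is 22.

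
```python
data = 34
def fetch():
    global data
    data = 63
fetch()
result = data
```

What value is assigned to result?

Step 1: data = 34 globally.
Step 2: fetch() declares global data and sets it to 63.
Step 3: After fetch(), global data = 63. result = 63

The answer is 63.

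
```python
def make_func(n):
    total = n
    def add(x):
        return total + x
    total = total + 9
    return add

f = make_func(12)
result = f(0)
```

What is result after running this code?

Step 1: make_func(12) sets total = 12, then total = 12 + 9 = 21.
Step 2: Closures capture by reference, so add sees total = 21.
Step 3: f(0) returns 21 + 0 = 21

The answer is 21.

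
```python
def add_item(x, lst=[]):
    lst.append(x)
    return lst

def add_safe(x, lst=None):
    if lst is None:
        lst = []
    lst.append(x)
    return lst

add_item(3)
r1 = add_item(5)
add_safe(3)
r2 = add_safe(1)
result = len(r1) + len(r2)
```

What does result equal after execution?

Step 1: add_item shares mutable default: after 2 calls, lst = [3, 5], len = 2.
Step 2: add_safe creates fresh list each time: r2 = [1], len = 1.
Step 3: result = 2 + 1 = 3

The answer is 3.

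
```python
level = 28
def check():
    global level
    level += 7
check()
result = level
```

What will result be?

Step 1: level = 28 globally.
Step 2: check() modifies global level: level += 7 = 35.
Step 3: result = 35

The answer is 35.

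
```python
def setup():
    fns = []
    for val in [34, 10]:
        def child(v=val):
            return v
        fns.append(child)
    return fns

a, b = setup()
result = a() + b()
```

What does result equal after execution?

Step 1: Default argument v=val captures val at each iteration.
Step 2: a() returns 34 (captured at first iteration), b() returns 10 (captured at second).
Step 3: result = 34 + 10 = 44

The answer is 44.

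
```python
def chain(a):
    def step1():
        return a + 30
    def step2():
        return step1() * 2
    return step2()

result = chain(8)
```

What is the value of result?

Step 1: chain(8) captures a = 8.
Step 2: step2() calls step1() which returns 8 + 30 = 38.
Step 3: step2() returns 38 * 2 = 76

The answer is 76.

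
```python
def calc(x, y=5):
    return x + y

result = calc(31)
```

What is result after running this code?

Step 1: calc(31) uses default y = 5.
Step 2: Returns 31 + 5 = 36.
Step 3: result = 36

The answer is 36.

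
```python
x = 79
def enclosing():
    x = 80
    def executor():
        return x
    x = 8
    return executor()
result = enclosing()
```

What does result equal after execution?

Step 1: enclosing() sets x = 80, then later x = 8.
Step 2: executor() is called after x is reassigned to 8. Closures capture variables by reference, not by value.
Step 3: result = 8

The answer is 8.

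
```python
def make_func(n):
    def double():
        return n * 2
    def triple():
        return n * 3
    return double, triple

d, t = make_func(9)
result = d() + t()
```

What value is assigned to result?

Step 1: Both closures capture the same n = 9.
Step 2: d() = 9 * 2 = 18, t() = 9 * 3 = 27.
Step 3: result = 18 + 27 = 45

The answer is 45.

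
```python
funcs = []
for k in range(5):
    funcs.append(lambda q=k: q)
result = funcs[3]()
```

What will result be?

Step 1: Default argument q=k captures k's value at each iteration.
Step 2: funcs[3] captured q = 3 when k was 3.
Step 3: result = 3

The answer is 3.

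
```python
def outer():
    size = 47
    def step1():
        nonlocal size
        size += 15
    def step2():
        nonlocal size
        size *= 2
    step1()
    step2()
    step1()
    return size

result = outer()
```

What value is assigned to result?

Step 1: size = 47.
Step 2: step1(): size = 47 + 15 = 62.
Step 3: step2(): size = 62 * 2 = 124.
Step 4: step1(): size = 124 + 15 = 139. result = 139

The answer is 139.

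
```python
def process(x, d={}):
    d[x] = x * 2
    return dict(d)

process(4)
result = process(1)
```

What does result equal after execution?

Step 1: Mutable default dict is shared across calls.
Step 2: First call adds 4: 8. Second call adds 1: 2.
Step 3: result = {4: 8, 1: 2}

The answer is {4: 8, 1: 2}.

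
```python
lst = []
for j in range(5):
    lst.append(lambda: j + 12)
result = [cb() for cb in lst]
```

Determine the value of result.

Step 1: All lambdas capture j by reference. After the loop, j = 4.
Step 2: Each call returns 4 + 12 = 16.
Step 3: result = [16, 16, 16, 16, 16]

The answer is [16, 16, 16, 16, 16].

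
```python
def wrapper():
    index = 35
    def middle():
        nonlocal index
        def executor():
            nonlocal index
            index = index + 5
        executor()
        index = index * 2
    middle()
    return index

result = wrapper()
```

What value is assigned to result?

Step 1: index = 35.
Step 2: executor() adds 5: index = 35 + 5 = 40.
Step 3: middle() doubles: index = 40 * 2 = 80.
Step 4: result = 80

The answer is 80.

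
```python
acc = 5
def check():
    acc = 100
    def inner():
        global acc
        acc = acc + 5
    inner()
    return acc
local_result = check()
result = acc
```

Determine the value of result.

Step 1: Global acc = 5. check() creates local acc = 100.
Step 2: inner() declares global acc and adds 5: global acc = 5 + 5 = 10.
Step 3: check() returns its local acc = 100 (unaffected by inner).
Step 4: result = global acc = 10

The answer is 10.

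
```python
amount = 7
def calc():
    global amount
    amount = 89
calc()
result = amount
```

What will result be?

Step 1: amount = 7 globally.
Step 2: calc() declares global amount and sets it to 89.
Step 3: After calc(), global amount = 89. result = 89

The answer is 89.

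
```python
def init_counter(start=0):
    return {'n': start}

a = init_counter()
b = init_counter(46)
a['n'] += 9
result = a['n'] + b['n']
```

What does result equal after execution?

Step 1: init_counter() returns a new dict each call (immutable default 0).
Step 2: a = {'n': 0}, b = {'n': 46}.
Step 3: a['n'] += 9 = 9. result = 9 + 46 = 55

The answer is 55.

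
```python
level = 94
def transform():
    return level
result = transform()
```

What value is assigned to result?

Step 1: level = 94 is defined in the global scope.
Step 2: transform() looks up level. No local level exists, so Python checks the global scope via LEGB rule and finds level = 94.
Step 3: result = 94

The answer is 94.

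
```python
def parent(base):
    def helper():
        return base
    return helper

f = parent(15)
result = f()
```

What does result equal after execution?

Step 1: parent(15) creates closure capturing base = 15.
Step 2: f() returns the captured base = 15.
Step 3: result = 15

The answer is 15.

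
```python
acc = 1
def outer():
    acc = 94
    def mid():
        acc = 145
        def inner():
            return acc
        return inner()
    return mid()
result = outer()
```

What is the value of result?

Step 1: Three levels of shadowing: global 1, outer 94, mid 145.
Step 2: inner() finds acc = 145 in enclosing mid() scope.
Step 3: result = 145

The answer is 145.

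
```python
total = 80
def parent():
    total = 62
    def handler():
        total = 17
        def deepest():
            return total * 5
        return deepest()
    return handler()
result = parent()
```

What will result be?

Step 1: deepest() looks up total through LEGB: not local, finds total = 17 in enclosing handler().
Step 2: Returns 17 * 5 = 85.
Step 3: result = 85

The answer is 85.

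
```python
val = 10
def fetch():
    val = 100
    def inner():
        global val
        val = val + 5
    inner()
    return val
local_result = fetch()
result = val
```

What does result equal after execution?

Step 1: Global val = 10. fetch() creates local val = 100.
Step 2: inner() declares global val and adds 5: global val = 10 + 5 = 15.
Step 3: fetch() returns its local val = 100 (unaffected by inner).
Step 4: result = global val = 15

The answer is 15.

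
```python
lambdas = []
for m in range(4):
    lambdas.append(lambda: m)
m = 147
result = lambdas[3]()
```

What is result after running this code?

Step 1: Lambdas capture the variable m by reference, not by value.
Step 2: After the loop, m is reassigned to 147.
Step 3: lambdas[3]() looks up the current m = 147. result = 147

The answer is 147.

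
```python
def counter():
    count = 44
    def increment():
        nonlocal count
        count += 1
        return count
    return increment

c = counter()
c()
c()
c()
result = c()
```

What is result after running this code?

Step 1: counter() creates closure with count = 44.
Step 2: Each c() call increments count via nonlocal. After 4 calls: 44 + 4 = 48.
Step 3: result = 48

The answer is 48.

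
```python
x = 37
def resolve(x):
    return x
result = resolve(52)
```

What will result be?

Step 1: Global x = 37.
Step 2: resolve(52) takes parameter x = 52, which shadows the global.
Step 3: result = 52

The answer is 52.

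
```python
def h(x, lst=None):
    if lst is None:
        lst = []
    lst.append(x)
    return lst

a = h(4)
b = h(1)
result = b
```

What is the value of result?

Step 1: None default with guard creates a NEW list each call.
Step 2: a = [4] (fresh list). b = [1] (another fresh list).
Step 3: result = [1] (this is the fix for mutable default)

The answer is [1].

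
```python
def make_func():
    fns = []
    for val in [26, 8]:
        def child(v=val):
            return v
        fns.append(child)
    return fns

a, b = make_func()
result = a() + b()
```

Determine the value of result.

Step 1: Default argument v=val captures val at each iteration.
Step 2: a() returns 26 (captured at first iteration), b() returns 8 (captured at second).
Step 3: result = 26 + 8 = 34

The answer is 34.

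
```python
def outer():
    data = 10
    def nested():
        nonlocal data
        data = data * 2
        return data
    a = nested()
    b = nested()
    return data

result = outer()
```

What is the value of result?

Step 1: data starts at 10.
Step 2: First nested(): data = 10 * 2 = 20.
Step 3: Second nested(): data = 20 * 2 = 40.
Step 4: result = 40

The answer is 40.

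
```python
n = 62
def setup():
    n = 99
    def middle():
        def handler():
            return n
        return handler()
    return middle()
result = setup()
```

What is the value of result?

Step 1: setup() defines n = 99. middle() and handler() have no local n.
Step 2: handler() checks local (none), enclosing middle() (none), enclosing setup() and finds n = 99.
Step 3: result = 99

The answer is 99.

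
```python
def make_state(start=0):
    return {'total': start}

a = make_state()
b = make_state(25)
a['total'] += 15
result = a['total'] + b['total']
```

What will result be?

Step 1: make_state() returns a new dict each call (immutable default 0).
Step 2: a = {'total': 0}, b = {'total': 25}.
Step 3: a['total'] += 15 = 15. result = 15 + 25 = 40

The answer is 40.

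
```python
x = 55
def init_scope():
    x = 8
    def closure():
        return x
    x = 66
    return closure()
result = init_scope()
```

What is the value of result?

Step 1: init_scope() sets x = 8, then later x = 66.
Step 2: closure() is called after x is reassigned to 66. Closures capture variables by reference, not by value.
Step 3: result = 66

The answer is 66.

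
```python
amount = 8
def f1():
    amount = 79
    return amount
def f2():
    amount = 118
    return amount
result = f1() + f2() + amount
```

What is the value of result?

Step 1: Each function shadows global amount with its own local.
Step 2: f1() returns 79, f2() returns 118.
Step 3: Global amount = 8 is unchanged. result = 79 + 118 + 8 = 205

The answer is 205.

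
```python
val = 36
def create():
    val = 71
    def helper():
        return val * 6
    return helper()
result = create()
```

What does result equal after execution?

Step 1: create() shadows global val with val = 71.
Step 2: helper() finds val = 71 in enclosing scope, computes 71 * 6 = 426.
Step 3: result = 426

The answer is 426.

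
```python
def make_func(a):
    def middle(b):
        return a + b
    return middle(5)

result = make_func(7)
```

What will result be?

Step 1: make_func(7) passes a = 7.
Step 2: middle(5) has b = 5, reads a = 7 from enclosing.
Step 3: result = 7 + 5 = 12

The answer is 12.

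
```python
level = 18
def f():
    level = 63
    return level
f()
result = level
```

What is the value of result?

Step 1: Global level = 18.
Step 2: f() creates local level = 63 (shadow, not modification).
Step 3: After f() returns, global level is unchanged. result = 18

The answer is 18.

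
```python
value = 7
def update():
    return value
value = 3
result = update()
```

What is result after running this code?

Step 1: value is first set to 7, then reassigned to 3.
Step 2: update() is called after the reassignment, so it looks up the current global value = 3.
Step 3: result = 3

The answer is 3.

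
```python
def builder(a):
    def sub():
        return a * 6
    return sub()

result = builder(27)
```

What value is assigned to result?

Step 1: builder(27) binds parameter a = 27.
Step 2: sub() accesses a = 27 from enclosing scope.
Step 3: result = 27 * 6 = 162

The answer is 162.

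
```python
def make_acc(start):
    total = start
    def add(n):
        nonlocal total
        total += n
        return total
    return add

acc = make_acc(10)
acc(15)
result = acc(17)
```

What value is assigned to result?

Step 1: make_acc(10) creates closure with total = 10.
Step 2: First acc(15): total = 10 + 15 = 25.
Step 3: Second acc(17): total = 25 + 17 = 42. result = 42

The answer is 42.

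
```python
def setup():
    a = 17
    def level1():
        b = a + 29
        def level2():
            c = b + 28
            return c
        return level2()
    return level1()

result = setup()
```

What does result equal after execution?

Step 1: a = 17. b = a + 29 = 46.
Step 2: c = b + 28 = 46 + 28 = 74.
Step 3: result = 74

The answer is 74.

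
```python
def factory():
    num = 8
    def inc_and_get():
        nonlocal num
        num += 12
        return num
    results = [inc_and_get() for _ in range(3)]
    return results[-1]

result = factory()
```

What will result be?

Step 1: num = 8.
Step 2: Three calls to inc_and_get(), each adding 12.
Step 3: Last value = 8 + 12 * 3 = 44

The answer is 44.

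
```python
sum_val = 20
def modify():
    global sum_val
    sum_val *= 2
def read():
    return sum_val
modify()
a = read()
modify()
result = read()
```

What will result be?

Step 1: sum_val = 20.
Step 2: First modify(): sum_val = 20 * 2 = 40.
Step 3: Second modify(): sum_val = 40 * 2 = 80.
Step 4: read() returns 80

The answer is 80.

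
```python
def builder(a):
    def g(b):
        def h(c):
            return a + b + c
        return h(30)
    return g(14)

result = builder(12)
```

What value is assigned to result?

Step 1: a = 12, b = 14, c = 30 across three nested scopes.
Step 2: h() accesses all three via LEGB rule.
Step 3: result = 12 + 14 + 30 = 56

The answer is 56.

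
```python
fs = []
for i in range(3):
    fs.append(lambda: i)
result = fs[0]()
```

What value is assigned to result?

Step 1: The loop creates 3 lambdas, all referencing the same variable i.
Step 2: After the loop, i = 2 (final value).
Step 3: fs[0]() looks up i at call time and finds 2. This is the late binding gotcha. result = 2

The answer is 2.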